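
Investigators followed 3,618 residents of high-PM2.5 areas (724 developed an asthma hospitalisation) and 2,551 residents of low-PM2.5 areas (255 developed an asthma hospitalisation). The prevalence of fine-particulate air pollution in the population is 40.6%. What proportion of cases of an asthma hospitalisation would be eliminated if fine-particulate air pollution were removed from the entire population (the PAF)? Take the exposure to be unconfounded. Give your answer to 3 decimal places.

PAF ≈ 0.289

p₁ = P(outcome | exposed) = 724/3618 = 0.20011
p₀ = P(outcome | unexposed) = 255/2551 = 0.099961
Overall risk P(Y=1) = π·p₁ + (1−π)·p₀ = 0.406×0.20011 + 0.594×0.099961 = 0.14062.
Under exogeneity, PAF = [P(Y=1) − p₀] / P(Y=1).
PAF = (0.14062 − 0.099961) / 0.14062 ≈ 0.2892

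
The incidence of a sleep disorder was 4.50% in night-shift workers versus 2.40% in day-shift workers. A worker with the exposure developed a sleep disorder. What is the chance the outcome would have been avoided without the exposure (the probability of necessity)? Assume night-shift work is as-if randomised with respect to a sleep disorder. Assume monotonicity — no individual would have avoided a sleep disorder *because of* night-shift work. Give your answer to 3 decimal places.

PN ≈ 0.467

p₁ = 0.045, p₀ = 0.024.
Under exogeneity and monotonicity, PN = (p₁ − p₀) / p₁.
PN = (0.045 − 0.024) / 0.045 = 0.021 / 0.045 ≈ 0.4667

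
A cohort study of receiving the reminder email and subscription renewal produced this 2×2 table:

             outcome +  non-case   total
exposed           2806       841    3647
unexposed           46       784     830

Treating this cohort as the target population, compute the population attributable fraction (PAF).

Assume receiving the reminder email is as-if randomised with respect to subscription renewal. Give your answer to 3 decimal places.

p₁ = P(outcome | exposed) = 2806/3647 = 0.7694
p₀ = P(outcome | unexposed) = 46/830 = 0.055422
Exposure prevalence π = 3647/4477 = 0.81461; overall risk P(Y=1) = 0.63703.
Under exogeneity, PAF = [P(Y=1) − p₀]/P(Y=1).
PAF = (0.63703 − 0.055422) / 0.63703 ≈ 0.9130

PAF ≈ 0.913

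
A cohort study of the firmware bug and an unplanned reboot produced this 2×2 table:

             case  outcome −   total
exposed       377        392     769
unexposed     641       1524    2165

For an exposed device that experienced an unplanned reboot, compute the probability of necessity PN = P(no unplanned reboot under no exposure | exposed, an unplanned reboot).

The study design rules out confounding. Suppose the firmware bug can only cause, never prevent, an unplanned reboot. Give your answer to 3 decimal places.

PN ≈ 0.396

p₁ = P(outcome | exposed) = 377/769 = 0.49025
p₀ = P(outcome | unexposed) = 641/2165 = 0.29607
Under exogeneity and monotonicity, PN = (p₁ − p₀) / p₁.
PN = (0.49025 − 0.29607) / 0.49025 = 0.19417 / 0.49025 ≈ 0.3961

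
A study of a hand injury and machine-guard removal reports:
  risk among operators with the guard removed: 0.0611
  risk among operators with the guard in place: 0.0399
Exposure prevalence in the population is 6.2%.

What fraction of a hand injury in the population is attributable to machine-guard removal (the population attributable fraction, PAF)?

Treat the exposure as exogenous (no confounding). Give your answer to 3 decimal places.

Let p₁ = 0.0611, p₀ = 0.0399.
Overall risk P(Y=1) = π·p₁ + (1−π)·p₀ = 0.062×0.0611 + 0.938×0.0399 = 0.041214.
Under exogeneity, PAF = [P(Y=1) − p₀] / P(Y=1).
PAF = (0.041214 − 0.0399) / 0.041214 ≈ 0.0319

PAF ≈ 0.032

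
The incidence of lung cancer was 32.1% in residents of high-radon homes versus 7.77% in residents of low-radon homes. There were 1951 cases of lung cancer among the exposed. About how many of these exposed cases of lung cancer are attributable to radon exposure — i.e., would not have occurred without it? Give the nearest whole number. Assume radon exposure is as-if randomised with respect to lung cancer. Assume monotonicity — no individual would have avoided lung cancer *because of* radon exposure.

p₁ = 0.321, p₀ = 0.0777.
PN = (p₁ − p₀)/p₁ = (0.321 − 0.0777) / 0.321 ≈ 0.75794.
Attributable cases ≈ PN × (exposed cases) = 0.75794 × 1951 ≈ 1478.75.

about 1479 cases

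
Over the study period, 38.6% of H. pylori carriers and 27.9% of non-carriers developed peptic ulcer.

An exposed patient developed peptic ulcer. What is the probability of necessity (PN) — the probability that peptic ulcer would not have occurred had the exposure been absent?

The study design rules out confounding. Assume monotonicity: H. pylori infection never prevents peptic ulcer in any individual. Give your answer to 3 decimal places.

PN ≈ 0.277

p₁ = 0.386, p₀ = 0.279.
Under exogeneity and monotonicity, PN = (p₁ − p₀) / p₁.
PN = (0.386 − 0.279) / 0.386 = 0.107 / 0.386 ≈ 0.2772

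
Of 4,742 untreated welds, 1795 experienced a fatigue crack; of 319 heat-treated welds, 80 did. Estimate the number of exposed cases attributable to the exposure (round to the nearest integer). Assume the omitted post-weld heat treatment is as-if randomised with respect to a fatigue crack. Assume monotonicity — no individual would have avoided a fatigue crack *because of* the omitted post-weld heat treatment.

about 606 cases

p₁ = P(outcome | exposed) = 1795/4742 = 0.37853
p₀ = P(outcome | unexposed) = 80/319 = 0.25078
PN = (p₁ − p₀)/p₁ = (0.37853 − 0.25078) / 0.37853 ≈ 0.33748.
Attributable cases ≈ PN × (exposed cases) = 0.33748 × 1795 ≈ 605.78.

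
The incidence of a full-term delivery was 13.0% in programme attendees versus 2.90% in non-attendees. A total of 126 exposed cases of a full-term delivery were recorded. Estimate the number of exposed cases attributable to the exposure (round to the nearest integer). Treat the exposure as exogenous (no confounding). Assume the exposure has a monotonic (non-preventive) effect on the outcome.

about 98 cases

p₁ = 0.13, p₀ = 0.029.
PN = (p₁ − p₀)/p₁ = (0.13 − 0.029) / 0.13 ≈ 0.77692.
Attributable cases ≈ PN × (exposed cases) = 0.77692 × 126 ≈ 97.89.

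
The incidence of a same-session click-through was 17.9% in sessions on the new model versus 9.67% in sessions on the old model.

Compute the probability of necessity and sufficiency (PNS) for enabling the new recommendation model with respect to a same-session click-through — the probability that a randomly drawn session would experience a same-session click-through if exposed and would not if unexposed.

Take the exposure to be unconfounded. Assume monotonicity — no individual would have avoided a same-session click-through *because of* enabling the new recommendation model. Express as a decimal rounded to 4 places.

PNS ≈ 0.0823

p₁ = 0.179, p₀ = 0.0967.
Under exogeneity and monotonicity, PNS = p₁ − p₀.
PNS = 0.179 − 0.0967 = 0.0823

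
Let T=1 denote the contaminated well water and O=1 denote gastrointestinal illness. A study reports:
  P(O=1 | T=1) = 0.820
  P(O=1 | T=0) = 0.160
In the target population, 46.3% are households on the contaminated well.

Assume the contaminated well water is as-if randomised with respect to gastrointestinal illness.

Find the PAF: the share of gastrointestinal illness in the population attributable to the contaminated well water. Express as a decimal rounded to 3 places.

Let p₁ = 0.82, p₀ = 0.16.
Overall risk P(Y=1) = π·p₁ + (1−π)·p₀ = 0.463×0.82 + 0.537×0.16 = 0.46558.
Under exogeneity, PAF = [P(Y=1) − p₀] / P(Y=1).
PAF = (0.46558 − 0.16) / 0.46558 ≈ 0.6563

PAF ≈ 0.656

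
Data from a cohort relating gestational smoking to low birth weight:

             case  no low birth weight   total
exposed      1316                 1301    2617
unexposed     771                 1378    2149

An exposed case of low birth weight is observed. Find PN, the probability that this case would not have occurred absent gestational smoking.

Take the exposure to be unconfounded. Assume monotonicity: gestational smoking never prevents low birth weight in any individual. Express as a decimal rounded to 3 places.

PN ≈ 0.287

p₁ = P(outcome | exposed) = 1316/2617 = 0.50287
p₀ = P(outcome | unexposed) = 771/2149 = 0.35877
Under exogeneity and monotonicity, PN = (p₁ − p₀) / p₁.
PN = (0.50287 − 0.35877) / 0.50287 = 0.14409 / 0.50287 ≈ 0.2865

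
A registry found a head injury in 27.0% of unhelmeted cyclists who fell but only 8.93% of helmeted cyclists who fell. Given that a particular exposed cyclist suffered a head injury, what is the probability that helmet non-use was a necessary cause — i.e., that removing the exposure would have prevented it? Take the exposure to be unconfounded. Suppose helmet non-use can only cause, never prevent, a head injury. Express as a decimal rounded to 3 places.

PN ≈ 0.669

p₁ = 0.27, p₀ = 0.0893.
Under exogeneity and monotonicity, PN = (p₁ − p₀) / p₁.
PN = (0.27 − 0.0893) / 0.27 = 0.1807 / 0.27 ≈ 0.6693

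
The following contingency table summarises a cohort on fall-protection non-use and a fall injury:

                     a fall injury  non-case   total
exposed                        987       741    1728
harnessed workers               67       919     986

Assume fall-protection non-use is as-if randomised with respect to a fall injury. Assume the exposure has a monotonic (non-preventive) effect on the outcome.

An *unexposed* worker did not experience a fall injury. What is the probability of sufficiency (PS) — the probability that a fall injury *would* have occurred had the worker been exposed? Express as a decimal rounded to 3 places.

p₁ = P(outcome | exposed) = 987/1728 = 0.57118
p₀ = P(outcome | unexposed) = 67/986 = 0.067951
Under exogeneity and monotonicity, PS = (p₁ − p₀) / (1 − p₀).
PS = (0.57118 − 0.067951) / (1 − 0.067951) = 0.50323 / 0.93205 ≈ 0.5399

PS ≈ 0.540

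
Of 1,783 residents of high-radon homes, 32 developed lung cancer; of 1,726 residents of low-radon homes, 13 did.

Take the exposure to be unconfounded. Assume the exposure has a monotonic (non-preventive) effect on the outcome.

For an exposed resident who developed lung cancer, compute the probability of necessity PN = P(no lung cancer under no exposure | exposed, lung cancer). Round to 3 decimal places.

PN ≈ 0.580

p₁ = P(outcome | exposed) = 32/1783 = 0.017947
p₀ = P(outcome | unexposed) = 13/1726 = 0.0075319
Under exogeneity and monotonicity, PN = (p₁ − p₀) / p₁.
PN = (0.017947 − 0.0075319) / 0.017947 = 0.010415 / 0.017947 ≈ 0.5803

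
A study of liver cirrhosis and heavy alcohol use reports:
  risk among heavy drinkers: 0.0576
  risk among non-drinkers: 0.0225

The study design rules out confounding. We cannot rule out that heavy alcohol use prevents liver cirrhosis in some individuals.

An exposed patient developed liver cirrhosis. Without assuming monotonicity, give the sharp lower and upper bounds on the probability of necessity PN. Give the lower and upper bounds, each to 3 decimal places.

0.609 ≤ PN ≤ 1.000

Let p₁ = 0.0576, p₀ = 0.0225.
Under exogeneity alone the bounds on PN are max{0,(p₁−p₀)/p₁} ≤ PN ≤ min{1,(1−p₀)/p₁}.
  lower = (p₁ − p₀)/p₁ = 0.0351 / 0.0576 ≈ 0.6094
  upper = min{1, (1 − p₀)/p₁} = 0.9775 / 0.0576 ≈ 16.9705 → capped at 1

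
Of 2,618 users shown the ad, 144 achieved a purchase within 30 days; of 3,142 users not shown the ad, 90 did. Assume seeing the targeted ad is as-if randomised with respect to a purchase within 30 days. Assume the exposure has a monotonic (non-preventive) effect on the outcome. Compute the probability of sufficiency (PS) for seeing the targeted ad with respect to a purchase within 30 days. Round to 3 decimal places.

PS ≈ 0.027

p₁ = P(outcome | exposed) = 144/2618 = 0.055004
p₀ = P(outcome | unexposed) = 90/3142 = 0.028644
Under exogeneity and monotonicity, PS = (p₁ − p₀) / (1 − p₀).
PS = (0.055004 − 0.028644) / (1 − 0.028644) = 0.02636 / 0.97136 ≈ 0.0271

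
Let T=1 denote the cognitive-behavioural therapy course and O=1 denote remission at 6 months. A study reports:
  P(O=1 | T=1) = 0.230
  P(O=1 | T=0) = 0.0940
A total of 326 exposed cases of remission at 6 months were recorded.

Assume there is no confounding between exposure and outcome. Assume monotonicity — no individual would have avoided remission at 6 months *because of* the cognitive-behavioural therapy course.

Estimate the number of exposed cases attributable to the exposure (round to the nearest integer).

about 193 cases

Let p₁ = 0.23, p₀ = 0.094.
PN = (p₁ − p₀)/p₁ = (0.23 − 0.094) / 0.23 ≈ 0.59130.
Attributable cases ≈ PN × (exposed cases) = 0.59130 × 326 ≈ 192.77.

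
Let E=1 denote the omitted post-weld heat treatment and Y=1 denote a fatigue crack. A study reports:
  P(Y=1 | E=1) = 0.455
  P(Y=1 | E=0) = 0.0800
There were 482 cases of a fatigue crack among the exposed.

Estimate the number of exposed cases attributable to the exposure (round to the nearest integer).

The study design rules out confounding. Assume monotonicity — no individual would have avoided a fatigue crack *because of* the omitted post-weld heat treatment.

Let p₁ = 0.455, p₀ = 0.08.
PN = (p₁ − p₀)/p₁ = (0.455 − 0.08) / 0.455 ≈ 0.82418.
Attributable cases ≈ PN × (exposed cases) = 0.82418 × 482 ≈ 397.25.

about 397 cases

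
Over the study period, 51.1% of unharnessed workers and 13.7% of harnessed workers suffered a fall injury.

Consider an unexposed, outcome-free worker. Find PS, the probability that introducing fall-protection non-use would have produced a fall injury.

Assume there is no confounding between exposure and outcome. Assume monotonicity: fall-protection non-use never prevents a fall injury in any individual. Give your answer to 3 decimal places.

PS ≈ 0.433

p₁ = 0.511, p₀ = 0.137.
Under exogeneity and monotonicity, PS = (p₁ − p₀) / (1 − p₀).
PS = (0.511 − 0.137) / (1 − 0.137) = 0.374 / 0.863 ≈ 0.4334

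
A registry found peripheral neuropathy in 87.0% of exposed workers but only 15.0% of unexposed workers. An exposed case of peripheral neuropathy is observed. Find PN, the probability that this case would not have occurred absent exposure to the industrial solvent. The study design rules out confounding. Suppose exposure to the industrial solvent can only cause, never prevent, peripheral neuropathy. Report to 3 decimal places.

PN ≈ 0.828

p₁ = 0.87, p₀ = 0.15.
Under exogeneity and monotonicity, PN = (p₁ − p₀) / p₁.
PN = (0.87 − 0.15) / 0.87 = 0.72 / 0.87 ≈ 0.8276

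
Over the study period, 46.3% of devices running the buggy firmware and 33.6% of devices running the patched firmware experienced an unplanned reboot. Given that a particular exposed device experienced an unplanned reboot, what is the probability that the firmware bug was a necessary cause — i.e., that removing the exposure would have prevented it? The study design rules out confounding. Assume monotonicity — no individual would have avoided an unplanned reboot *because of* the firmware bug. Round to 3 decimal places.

PN ≈ 0.274

p₁ = 0.463, p₀ = 0.336.
Under exogeneity and monotonicity, PN = (p₁ − p₀) / p₁.
PN = (0.463 − 0.336) / 0.463 = 0.127 / 0.463 ≈ 0.2743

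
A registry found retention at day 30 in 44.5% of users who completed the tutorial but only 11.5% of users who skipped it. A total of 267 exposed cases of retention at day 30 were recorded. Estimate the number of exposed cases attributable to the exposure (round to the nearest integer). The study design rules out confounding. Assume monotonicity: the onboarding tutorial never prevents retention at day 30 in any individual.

about 198 cases

p₁ = 0.445, p₀ = 0.115.
PN = (p₁ − p₀)/p₁ = (0.445 − 0.115) / 0.445 ≈ 0.74157.
Attributable cases ≈ PN × (exposed cases) = 0.74157 × 267 ≈ 198.00.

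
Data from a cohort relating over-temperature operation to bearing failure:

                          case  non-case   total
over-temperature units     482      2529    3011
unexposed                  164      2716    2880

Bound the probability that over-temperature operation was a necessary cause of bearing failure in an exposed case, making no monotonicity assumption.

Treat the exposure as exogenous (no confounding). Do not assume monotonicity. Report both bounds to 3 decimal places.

0.644 ≤ PN ≤ 1.000

p₁ = P(outcome | exposed) = 482/3011 = 0.16008
p₀ = P(outcome | unexposed) = 164/2880 = 0.056944
Under exogeneity alone the bounds on PN are max{0,(p₁−p₀)/p₁} ≤ PN ≤ min{1,(1−p₀)/p₁}.
  lower = (p₁ − p₀)/p₁ = 0.10314 / 0.16008 ≈ 0.6443
  upper = min{1, (1 − p₀)/p₁} = 0.94306 / 0.16008 ≈ 5.8912 → capped at 1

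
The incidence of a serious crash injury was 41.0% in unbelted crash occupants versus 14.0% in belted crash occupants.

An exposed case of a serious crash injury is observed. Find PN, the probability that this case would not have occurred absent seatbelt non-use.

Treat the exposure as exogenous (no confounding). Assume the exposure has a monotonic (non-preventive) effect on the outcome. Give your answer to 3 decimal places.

PN ≈ 0.659

p₁ = 0.41, p₀ = 0.14.
Under exogeneity and monotonicity, PN = (p₁ − p₀) / p₁.
PN = (0.41 − 0.14) / 0.41 = 0.27 / 0.41 ≈ 0.6585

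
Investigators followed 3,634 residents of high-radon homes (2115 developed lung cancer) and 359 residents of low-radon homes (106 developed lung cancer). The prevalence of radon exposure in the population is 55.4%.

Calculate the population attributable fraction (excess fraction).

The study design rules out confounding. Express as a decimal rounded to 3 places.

p₁ = P(outcome | exposed) = 2115/3634 = 0.582
p₀ = P(outcome | unexposed) = 106/359 = 0.29526
Overall risk P(Y=1) = π·p₁ + (1−π)·p₀ = 0.554×0.582 + 0.446×0.29526 = 0.45412.
Under exogeneity, PAF = [P(Y=1) − p₀] / P(Y=1).
PAF = (0.45412 − 0.29526) / 0.45412 ≈ 0.3498

PAF ≈ 0.350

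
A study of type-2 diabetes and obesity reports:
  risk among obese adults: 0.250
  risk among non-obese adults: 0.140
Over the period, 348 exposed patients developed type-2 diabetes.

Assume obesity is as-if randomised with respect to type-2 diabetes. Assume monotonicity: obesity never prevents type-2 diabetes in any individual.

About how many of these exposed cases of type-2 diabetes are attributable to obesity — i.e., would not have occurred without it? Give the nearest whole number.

about 153 cases

Let p₁ = 0.25, p₀ = 0.14.
PN = (p₁ − p₀)/p₁ = (0.25 − 0.14) / 0.25 ≈ 0.44000.
Attributable cases ≈ PN × (exposed cases) = 0.44000 × 348 ≈ 153.12.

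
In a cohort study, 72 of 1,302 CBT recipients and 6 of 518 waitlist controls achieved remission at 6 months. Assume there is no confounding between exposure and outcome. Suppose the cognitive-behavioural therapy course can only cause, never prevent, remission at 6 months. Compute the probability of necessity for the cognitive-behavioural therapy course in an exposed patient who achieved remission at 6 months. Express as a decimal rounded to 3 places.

p₁ = P(outcome | exposed) = 72/1302 = 0.0553
p₀ = P(outcome | unexposed) = 6/518 = 0.011583
Under exogeneity and monotonicity, PN = (p₁ − p₀) / p₁.
PN = (0.0553 − 0.011583) / 0.0553 = 0.043717 / 0.0553 ≈ 0.7905

PN ≈ 0.791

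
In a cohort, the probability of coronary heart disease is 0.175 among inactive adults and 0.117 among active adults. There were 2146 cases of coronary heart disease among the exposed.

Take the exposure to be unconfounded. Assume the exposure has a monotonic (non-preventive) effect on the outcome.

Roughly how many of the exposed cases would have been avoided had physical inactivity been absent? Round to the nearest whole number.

Let p₁ = 0.175, p₀ = 0.117.
PN = (p₁ − p₀)/p₁ = (0.175 − 0.117) / 0.175 ≈ 0.33143.
Attributable cases ≈ PN × (exposed cases) = 0.33143 × 2146 ≈ 711.25.

about 711 cases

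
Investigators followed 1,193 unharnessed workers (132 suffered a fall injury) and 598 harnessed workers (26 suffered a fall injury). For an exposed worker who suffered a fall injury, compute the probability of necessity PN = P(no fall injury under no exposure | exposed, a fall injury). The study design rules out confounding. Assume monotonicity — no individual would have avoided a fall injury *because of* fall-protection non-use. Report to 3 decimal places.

PN ≈ 0.607

p₁ = P(outcome | exposed) = 132/1193 = 0.11065
p₀ = P(outcome | unexposed) = 26/598 = 0.043478
Under exogeneity and monotonicity, PN = (p₁ − p₀) / p₁.
PN = (0.11065 − 0.043478) / 0.11065 = 0.067167 / 0.11065 ≈ 0.6070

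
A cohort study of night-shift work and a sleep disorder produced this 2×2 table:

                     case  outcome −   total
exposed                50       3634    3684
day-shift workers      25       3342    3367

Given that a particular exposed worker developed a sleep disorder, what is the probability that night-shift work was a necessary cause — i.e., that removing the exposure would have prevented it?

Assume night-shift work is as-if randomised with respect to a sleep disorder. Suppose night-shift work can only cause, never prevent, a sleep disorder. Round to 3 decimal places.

PN ≈ 0.453

p₁ = P(outcome | exposed) = 50/3684 = 0.013572
p₀ = P(outcome | unexposed) = 25/3367 = 0.007425
Under exogeneity and monotonicity, PN = (p₁ − p₀)/p₁.
PN = (0.013572 − 0.007425) / 0.013572 ≈ 0.4529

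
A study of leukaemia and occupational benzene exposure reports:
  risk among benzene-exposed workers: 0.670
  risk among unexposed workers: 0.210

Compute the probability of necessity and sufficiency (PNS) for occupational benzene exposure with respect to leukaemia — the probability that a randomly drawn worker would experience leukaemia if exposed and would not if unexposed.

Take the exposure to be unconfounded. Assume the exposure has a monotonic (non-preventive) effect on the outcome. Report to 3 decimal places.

PNS ≈ 0.460

Let p₁ = 0.67, p₀ = 0.21.
Under exogeneity and monotonicity, PNS = p₁ − p₀.
PNS = 0.67 − 0.21 = 0.46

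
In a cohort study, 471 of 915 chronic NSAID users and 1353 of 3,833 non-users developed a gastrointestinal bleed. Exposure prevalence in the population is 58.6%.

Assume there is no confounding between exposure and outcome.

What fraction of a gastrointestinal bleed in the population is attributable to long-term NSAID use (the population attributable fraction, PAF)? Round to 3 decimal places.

p₁ = P(outcome | exposed) = 471/915 = 0.51475
p₀ = P(outcome | unexposed) = 1353/3833 = 0.35299
Overall risk P(Y=1) = π·p₁ + (1−π)·p₀ = 0.586×0.51475 + 0.414×0.35299 = 0.44778.
Under exogeneity, PAF = [P(Y=1) − p₀] / P(Y=1).
PAF = (0.44778 − 0.35299) / 0.44778 ≈ 0.2117

PAF ≈ 0.212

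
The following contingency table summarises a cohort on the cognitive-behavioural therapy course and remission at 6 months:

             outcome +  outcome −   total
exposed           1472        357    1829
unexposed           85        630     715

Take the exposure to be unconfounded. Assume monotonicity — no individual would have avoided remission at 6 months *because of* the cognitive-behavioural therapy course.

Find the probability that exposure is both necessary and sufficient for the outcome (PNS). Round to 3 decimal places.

PNS ≈ 0.686

p₁ = P(outcome | exposed) = 1472/1829 = 0.80481
p₀ = P(outcome | unexposed) = 85/715 = 0.11888
Under exogeneity and monotonicity, PNS = p₁ − p₀.
PNS = 0.80481 − 0.11888 = 0.68593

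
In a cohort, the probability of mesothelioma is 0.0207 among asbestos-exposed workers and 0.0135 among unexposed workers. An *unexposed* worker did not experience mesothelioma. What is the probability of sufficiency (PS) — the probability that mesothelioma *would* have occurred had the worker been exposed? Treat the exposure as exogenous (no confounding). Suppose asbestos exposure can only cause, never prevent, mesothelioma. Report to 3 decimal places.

PS ≈ 0.007

Let p₁ = 0.0207, p₀ = 0.0135.
Under exogeneity and monotonicity, PS = (p₁ − p₀) / (1 − p₀).
PS = (0.0207 − 0.0135) / (1 − 0.0135) = 0.0072 / 0.9865 ≈ 0.0073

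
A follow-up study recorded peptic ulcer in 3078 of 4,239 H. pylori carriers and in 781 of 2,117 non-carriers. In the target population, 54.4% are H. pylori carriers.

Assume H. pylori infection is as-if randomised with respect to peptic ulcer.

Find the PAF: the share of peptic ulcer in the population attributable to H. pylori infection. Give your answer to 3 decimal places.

PAF ≈ 0.345

p₁ = P(outcome | exposed) = 3078/4239 = 0.72611
p₀ = P(outcome | unexposed) = 781/2117 = 0.36892
Overall risk P(Y=1) = π·p₁ + (1−π)·p₀ = 0.544×0.72611 + 0.456×0.36892 = 0.56323.
Under exogeneity, PAF = [P(Y=1) − p₀] / P(Y=1).
PAF = (0.56323 − 0.36892) / 0.56323 ≈ 0.3450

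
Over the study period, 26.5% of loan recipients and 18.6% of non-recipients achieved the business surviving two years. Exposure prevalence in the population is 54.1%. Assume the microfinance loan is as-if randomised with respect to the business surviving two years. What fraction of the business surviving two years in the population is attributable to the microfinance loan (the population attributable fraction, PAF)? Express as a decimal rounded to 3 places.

p₁ = 0.265, p₀ = 0.186.
Overall risk P(Y=1) = π·p₁ + (1−π)·p₀ = 0.541×0.265 + 0.459×0.186 = 0.22874.
Under exogeneity, PAF = [P(Y=1) − p₀] / P(Y=1).
PAF = (0.22874 − 0.186) / 0.22874 ≈ 0.1868

PAF ≈ 0.187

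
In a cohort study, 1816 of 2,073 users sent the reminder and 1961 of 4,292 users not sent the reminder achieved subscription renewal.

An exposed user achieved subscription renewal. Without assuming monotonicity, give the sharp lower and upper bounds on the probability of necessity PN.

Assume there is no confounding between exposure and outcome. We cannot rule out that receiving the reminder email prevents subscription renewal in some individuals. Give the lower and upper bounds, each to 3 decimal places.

p₁ = P(outcome | exposed) = 1816/2073 = 0.87603
p₀ = P(outcome | unexposed) = 1961/4292 = 0.4569
Under exogeneity alone the bounds on PN are max{0,(p₁−p₀)/p₁} ≤ PN ≤ min{1,(1−p₀)/p₁}.
  lower = (p₁ − p₀)/p₁ = 0.41913 / 0.87603 ≈ 0.4784
  upper = min{1, (1 − p₀)/p₁} = 0.5431 / 0.87603 ≈ 0.6200

0.478 ≤ PN ≤ 0.620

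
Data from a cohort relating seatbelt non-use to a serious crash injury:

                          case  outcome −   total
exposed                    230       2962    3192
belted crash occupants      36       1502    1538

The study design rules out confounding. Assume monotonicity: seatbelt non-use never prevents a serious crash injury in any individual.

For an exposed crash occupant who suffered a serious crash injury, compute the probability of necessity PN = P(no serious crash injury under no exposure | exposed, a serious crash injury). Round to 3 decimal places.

p₁ = P(outcome | exposed) = 230/3192 = 0.072055
p₀ = P(outcome | unexposed) = 36/1538 = 0.023407
Under exogeneity and monotonicity, PN = (p₁ − p₀)/p₁.
PN = (0.072055 − 0.023407) / 0.072055 ≈ 0.6752

PN ≈ 0.675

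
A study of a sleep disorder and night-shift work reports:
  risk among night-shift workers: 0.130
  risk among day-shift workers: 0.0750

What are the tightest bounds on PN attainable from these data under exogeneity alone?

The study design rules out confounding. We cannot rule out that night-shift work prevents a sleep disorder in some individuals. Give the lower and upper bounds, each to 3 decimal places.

Let p₁ = 0.13, p₀ = 0.075.
Under exogeneity alone the bounds on PN are max{0,(p₁−p₀)/p₁} ≤ PN ≤ min{1,(1−p₀)/p₁}.
  lower = (p₁ − p₀)/p₁ = 0.055 / 0.13 ≈ 0.4231
  upper = min{1, (1 − p₀)/p₁} = 0.925 / 0.13 ≈ 7.1154 → capped at 1

0.423 ≤ PN ≤ 1.000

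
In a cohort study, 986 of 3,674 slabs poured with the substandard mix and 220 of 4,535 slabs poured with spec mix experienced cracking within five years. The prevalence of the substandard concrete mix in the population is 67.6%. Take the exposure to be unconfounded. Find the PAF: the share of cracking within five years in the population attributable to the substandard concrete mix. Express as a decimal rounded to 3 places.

PAF ≈ 0.754

p₁ = P(outcome | exposed) = 986/3674 = 0.26837
p₀ = P(outcome | unexposed) = 220/4535 = 0.048512
Overall risk P(Y=1) = π·p₁ + (1−π)·p₀ = 0.676×0.26837 + 0.324×0.048512 = 0.19714.
Under exogeneity, PAF = [P(Y=1) − p₀] / P(Y=1).
PAF = (0.19714 − 0.048512) / 0.19714 ≈ 0.7539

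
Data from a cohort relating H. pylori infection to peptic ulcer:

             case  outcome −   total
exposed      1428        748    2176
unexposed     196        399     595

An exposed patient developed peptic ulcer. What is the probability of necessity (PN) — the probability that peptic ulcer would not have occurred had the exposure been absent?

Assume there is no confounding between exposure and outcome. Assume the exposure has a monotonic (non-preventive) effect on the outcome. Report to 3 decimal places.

PN ≈ 0.498

p₁ = P(outcome | exposed) = 1428/2176 = 0.65625
p₀ = P(outcome | unexposed) = 196/595 = 0.32941
Under exogeneity and monotonicity, PN = (p₁ − p₀)/p₁.
PN = (0.65625 − 0.32941) / 0.65625 ≈ 0.4980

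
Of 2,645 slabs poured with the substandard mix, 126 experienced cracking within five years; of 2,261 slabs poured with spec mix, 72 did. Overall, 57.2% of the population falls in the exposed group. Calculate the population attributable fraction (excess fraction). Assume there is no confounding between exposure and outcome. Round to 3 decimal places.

PAF ≈ 0.221

p₁ = P(outcome | exposed) = 126/2645 = 0.047637
p₀ = P(outcome | unexposed) = 72/2261 = 0.031844
Overall risk P(Y=1) = π·p₁ + (1−π)·p₀ = 0.572×0.047637 + 0.428×0.031844 = 0.040878.
Under exogeneity, PAF = [P(Y=1) − p₀] / P(Y=1).
PAF = (0.040878 − 0.031844) / 0.040878 ≈ 0.2210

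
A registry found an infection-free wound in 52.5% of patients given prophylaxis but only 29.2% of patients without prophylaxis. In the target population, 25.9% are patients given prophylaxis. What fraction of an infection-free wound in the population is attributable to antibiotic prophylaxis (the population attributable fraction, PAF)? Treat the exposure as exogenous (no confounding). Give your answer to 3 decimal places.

PAF ≈ 0.171

p₁ = 0.525, p₀ = 0.292.
Overall risk P(Y=1) = π·p₁ + (1−π)·p₀ = 0.259×0.525 + 0.741×0.292 = 0.35235.
Under exogeneity, PAF = [P(Y=1) − p₀] / P(Y=1).
PAF = (0.35235 − 0.292) / 0.35235 ≈ 0.1713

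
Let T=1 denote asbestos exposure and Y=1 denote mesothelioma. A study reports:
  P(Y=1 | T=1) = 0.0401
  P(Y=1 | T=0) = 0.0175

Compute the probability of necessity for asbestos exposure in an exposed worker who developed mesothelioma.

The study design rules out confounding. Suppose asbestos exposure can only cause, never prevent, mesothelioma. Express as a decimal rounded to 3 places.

PN ≈ 0.564

Let p₁ = 0.0401, p₀ = 0.0175.
Under exogeneity and monotonicity, PN = (p₁ − p₀) / p₁.
PN = (0.0401 − 0.0175) / 0.0401 = 0.0226 / 0.0401 ≈ 0.5636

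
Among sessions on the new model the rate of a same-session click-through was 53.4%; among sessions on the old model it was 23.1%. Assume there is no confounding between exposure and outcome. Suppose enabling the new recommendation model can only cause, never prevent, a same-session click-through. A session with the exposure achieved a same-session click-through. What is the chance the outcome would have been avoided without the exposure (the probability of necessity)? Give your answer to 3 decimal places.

p₁ = 0.534, p₀ = 0.231.
Under exogeneity and monotonicity, PN = (p₁ − p₀) / p₁.
PN = (0.534 − 0.231) / 0.534 = 0.303 / 0.534 ≈ 0.5674

PN ≈ 0.567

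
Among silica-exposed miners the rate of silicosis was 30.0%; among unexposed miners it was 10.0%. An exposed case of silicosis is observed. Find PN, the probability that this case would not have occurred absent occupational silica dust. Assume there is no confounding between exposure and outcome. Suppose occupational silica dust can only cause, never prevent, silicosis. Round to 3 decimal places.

p₁ = 0.3, p₀ = 0.1.
Under exogeneity and monotonicity, PN = (p₁ − p₀) / p₁.
PN = (0.3 − 0.1) / 0.3 = 0.2 / 0.3 ≈ 0.6667

PN ≈ 0.667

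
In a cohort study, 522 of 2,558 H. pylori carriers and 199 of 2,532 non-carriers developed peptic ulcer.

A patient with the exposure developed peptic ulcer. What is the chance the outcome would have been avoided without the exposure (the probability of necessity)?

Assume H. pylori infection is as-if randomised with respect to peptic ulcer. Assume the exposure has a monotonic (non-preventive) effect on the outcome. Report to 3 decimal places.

p₁ = P(outcome | exposed) = 522/2558 = 0.20407
p₀ = P(outcome | unexposed) = 199/2532 = 0.078594
Under exogeneity and monotonicity, PN = (p₁ − p₀) / p₁.
PN = (0.20407 − 0.078594) / 0.20407 = 0.12547 / 0.20407 ≈ 0.6149

PN ≈ 0.615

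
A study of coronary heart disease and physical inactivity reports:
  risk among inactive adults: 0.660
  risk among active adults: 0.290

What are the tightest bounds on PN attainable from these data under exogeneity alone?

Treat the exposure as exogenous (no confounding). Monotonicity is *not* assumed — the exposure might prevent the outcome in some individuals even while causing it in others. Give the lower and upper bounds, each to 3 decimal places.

Let p₁ = 0.66, p₀ = 0.29.
Under exogeneity alone the bounds on PN are max{0,(p₁−p₀)/p₁} ≤ PN ≤ min{1,(1−p₀)/p₁}.
  lower = (p₁ − p₀)/p₁ = 0.37 / 0.66 ≈ 0.5606
  upper = min{1, (1 − p₀)/p₁} = 0.71 / 0.66 ≈ 1.0758 → capped at 1

0.561 ≤ PN ≤ 1.000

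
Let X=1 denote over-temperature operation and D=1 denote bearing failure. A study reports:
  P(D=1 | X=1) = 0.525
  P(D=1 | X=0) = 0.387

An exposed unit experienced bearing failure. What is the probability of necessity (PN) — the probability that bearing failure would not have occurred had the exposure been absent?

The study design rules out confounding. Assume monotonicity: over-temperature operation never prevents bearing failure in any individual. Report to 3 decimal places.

PN ≈ 0.263

Let p₁ = 0.525, p₀ = 0.387.
Under exogeneity and monotonicity, PN = (p₁ − p₀) / p₁.
PN = (0.525 − 0.387) / 0.525 = 0.138 / 0.525 ≈ 0.2629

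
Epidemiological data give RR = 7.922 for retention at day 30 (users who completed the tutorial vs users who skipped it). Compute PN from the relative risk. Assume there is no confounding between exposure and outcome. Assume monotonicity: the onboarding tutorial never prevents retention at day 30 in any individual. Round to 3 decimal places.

Under exogeneity and monotonicity, PN = (RR − 1) / RR = 1 − 1/RR.
PN = (7.922 − 1) / 7.922 = 6.922 / 7.922 ≈ 0.8738

PN ≈ 0.874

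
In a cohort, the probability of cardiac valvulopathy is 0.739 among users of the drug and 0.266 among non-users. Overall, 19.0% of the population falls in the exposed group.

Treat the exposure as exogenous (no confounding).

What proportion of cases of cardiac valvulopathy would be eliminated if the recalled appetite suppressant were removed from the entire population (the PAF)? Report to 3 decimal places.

Let p₁ = 0.739, p₀ = 0.266.
Overall risk P(Y=1) = π·p₁ + (1−π)·p₀ = 0.19×0.739 + 0.81×0.266 = 0.35587.
Under exogeneity, PAF = [P(Y=1) − p₀] / P(Y=1).
PAF = (0.35587 − 0.266) / 0.35587 ≈ 0.2525

PAF ≈ 0.253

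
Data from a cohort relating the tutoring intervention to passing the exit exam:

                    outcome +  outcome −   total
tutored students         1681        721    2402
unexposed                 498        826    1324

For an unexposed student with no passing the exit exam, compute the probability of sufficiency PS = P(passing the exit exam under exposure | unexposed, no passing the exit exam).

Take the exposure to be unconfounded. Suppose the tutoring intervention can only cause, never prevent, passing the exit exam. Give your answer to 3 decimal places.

p₁ = P(outcome | exposed) = 1681/2402 = 0.69983
p₀ = P(outcome | unexposed) = 498/1324 = 0.37613
Under exogeneity and monotonicity, PS = (p₁ − p₀)/(1 − p₀).
PS = (0.69983 − 0.37613) / 0.62387 ≈ 0.5189

PS ≈ 0.519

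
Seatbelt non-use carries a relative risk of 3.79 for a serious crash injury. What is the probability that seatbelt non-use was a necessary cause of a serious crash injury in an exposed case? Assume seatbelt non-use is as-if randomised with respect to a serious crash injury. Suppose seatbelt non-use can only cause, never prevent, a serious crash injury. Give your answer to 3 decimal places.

Under exogeneity and monotonicity, PN = (RR − 1) / RR = 1 − 1/RR.
PN = (3.79 − 1) / 3.79 = 2.79 / 3.79 ≈ 0.7361

PN ≈ 0.736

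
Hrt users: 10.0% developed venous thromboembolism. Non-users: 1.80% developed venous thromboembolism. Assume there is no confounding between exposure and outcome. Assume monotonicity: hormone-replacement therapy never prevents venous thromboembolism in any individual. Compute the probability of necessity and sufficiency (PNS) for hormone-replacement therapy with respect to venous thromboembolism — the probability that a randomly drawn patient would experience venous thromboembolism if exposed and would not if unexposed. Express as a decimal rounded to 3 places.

PNS ≈ 0.082

p₁ = 0.1, p₀ = 0.018.
Under exogeneity and monotonicity, PNS = p₁ − p₀.
PNS = 0.1 − 0.018 = 0.082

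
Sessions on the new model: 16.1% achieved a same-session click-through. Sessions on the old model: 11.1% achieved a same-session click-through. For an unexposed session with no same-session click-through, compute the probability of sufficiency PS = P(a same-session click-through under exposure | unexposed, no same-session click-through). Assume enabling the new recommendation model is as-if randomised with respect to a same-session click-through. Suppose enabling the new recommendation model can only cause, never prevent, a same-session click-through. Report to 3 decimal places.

PS ≈ 0.056

p₁ = 0.161, p₀ = 0.111.
Under exogeneity and monotonicity, PS = (p₁ − p₀) / (1 − p₀).
PS = (0.161 − 0.111) / (1 − 0.111) = 0.05 / 0.889 ≈ 0.0562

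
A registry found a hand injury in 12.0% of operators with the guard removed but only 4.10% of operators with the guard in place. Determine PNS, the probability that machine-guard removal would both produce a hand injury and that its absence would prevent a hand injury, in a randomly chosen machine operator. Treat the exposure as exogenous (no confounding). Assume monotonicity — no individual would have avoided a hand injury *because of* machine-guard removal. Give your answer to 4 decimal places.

PNS ≈ 0.0790

p₁ = 0.12, p₀ = 0.041.
Under exogeneity and monotonicity, PNS = p₁ − p₀.
PNS = 0.12 − 0.041 = 0.079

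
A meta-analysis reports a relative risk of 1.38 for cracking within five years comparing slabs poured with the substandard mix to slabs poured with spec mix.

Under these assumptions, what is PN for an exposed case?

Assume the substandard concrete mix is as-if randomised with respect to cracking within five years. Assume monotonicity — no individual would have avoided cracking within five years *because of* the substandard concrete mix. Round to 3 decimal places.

Under exogeneity and monotonicity, PN = (RR − 1) / RR = 1 − 1/RR.
PN = (1.38 − 1) / 1.38 = 0.38 / 1.38 ≈ 0.2754

PN ≈ 0.275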